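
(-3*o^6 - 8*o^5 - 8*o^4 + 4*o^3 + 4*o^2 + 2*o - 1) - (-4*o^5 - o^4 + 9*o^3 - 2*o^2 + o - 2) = -3*o^6 - 4*o^5 - 7*o^4 - 5*o^3 + 6*o^2 + o + 1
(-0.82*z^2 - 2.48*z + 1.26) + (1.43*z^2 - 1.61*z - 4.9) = 0.61*z^2 - 4.09*z - 3.64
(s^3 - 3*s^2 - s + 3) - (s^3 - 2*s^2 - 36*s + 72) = -s^2 + 35*s - 69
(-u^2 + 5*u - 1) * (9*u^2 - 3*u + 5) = -9*u^4 + 48*u^3 - 29*u^2 + 28*u - 5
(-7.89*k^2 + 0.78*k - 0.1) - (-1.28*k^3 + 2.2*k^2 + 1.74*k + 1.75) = 1.28*k^3 - 10.09*k^2 - 0.96*k - 1.85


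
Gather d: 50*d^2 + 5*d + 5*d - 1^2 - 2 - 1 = 50*d^2 + 10*d - 4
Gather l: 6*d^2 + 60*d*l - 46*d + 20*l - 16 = 6*d^2 - 46*d + l*(60*d + 20) - 16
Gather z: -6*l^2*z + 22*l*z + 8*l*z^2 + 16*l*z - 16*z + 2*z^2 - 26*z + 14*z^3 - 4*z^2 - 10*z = 14*z^3 + z^2*(8*l - 2) + z*(-6*l^2 + 38*l - 52)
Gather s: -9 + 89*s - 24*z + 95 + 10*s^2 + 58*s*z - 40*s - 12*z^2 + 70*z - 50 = 10*s^2 + s*(58*z + 49) - 12*z^2 + 46*z + 36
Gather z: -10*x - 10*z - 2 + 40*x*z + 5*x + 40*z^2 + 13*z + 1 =-5*x + 40*z^2 + z*(40*x + 3) - 1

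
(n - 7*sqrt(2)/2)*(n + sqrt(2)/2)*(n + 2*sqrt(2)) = n^3 - sqrt(2)*n^2 - 31*n/2 - 7*sqrt(2)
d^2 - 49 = (d - 7)*(d + 7)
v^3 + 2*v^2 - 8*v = v*(v - 2)*(v + 4)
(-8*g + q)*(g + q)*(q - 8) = -8*g^2*q + 64*g^2 - 7*g*q^2 + 56*g*q + q^3 - 8*q^2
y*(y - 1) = y^2 - y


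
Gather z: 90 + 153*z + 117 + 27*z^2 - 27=27*z^2 + 153*z + 180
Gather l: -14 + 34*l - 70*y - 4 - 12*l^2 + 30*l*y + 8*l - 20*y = -12*l^2 + l*(30*y + 42) - 90*y - 18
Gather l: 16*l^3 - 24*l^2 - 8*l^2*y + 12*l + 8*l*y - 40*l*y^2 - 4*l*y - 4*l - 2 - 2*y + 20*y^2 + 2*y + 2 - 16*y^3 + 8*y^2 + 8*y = 16*l^3 + l^2*(-8*y - 24) + l*(-40*y^2 + 4*y + 8) - 16*y^3 + 28*y^2 + 8*y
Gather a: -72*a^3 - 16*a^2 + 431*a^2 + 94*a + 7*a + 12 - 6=-72*a^3 + 415*a^2 + 101*a + 6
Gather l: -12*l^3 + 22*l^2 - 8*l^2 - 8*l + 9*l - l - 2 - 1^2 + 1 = -12*l^3 + 14*l^2 - 2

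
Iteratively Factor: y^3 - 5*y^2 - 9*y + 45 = (y - 3)*(y^2 - 2*y - 15) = (y - 5)*(y - 3)*(y + 3)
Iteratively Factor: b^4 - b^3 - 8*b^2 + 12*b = (b - 2)*(b^3 + b^2 - 6*b) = (b - 2)^2*(b^2 + 3*b) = b*(b - 2)^2*(b + 3)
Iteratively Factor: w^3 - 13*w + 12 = (w + 4)*(w^2 - 4*w + 3) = (w - 1)*(w + 4)*(w - 3)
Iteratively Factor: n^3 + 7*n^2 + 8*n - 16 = (n + 4)*(n^2 + 3*n - 4) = (n + 4)^2*(n - 1)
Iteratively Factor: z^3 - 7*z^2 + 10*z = (z - 2)*(z^2 - 5*z) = z*(z - 2)*(z - 5)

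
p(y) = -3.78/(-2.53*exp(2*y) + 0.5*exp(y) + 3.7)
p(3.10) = 0.00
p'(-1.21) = -0.09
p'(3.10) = -0.01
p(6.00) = 0.00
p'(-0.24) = -1.62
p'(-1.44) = -0.05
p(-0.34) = -1.36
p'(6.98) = -0.00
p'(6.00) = 0.00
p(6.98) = 0.00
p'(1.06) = -0.61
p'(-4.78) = 0.00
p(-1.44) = -1.03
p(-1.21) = -1.04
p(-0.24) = -1.50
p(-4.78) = -1.02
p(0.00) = -2.26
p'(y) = -3.78*(5.06*exp(2*y) - 0.5*exp(y))/(-2.53*exp(2*y) + 0.5*exp(y) + 3.7)^2 = (1.89 - 19.1268*exp(y))*exp(y)/(-2.53*exp(2*y) + 0.5*exp(y) + 3.7)^2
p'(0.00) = -6.18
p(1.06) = 0.24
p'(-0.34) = -1.08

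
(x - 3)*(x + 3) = x^2 - 9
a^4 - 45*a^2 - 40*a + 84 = (a - 7)*(a - 1)*(a + 2)*(a + 6)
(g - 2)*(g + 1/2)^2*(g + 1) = g^4 - 11*g^2/4 - 9*g/4 - 1/2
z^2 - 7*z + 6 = (z - 6)*(z - 1)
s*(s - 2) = s^2 - 2*s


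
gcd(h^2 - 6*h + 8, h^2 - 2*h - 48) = 1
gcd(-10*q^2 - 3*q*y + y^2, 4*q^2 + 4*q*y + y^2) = 2*q + y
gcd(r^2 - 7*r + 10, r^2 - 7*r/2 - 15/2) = r - 5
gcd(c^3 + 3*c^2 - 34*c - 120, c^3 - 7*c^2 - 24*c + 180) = c^2 - c - 30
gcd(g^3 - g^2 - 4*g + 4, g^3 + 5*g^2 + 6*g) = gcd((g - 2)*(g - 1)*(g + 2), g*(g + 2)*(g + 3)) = g + 2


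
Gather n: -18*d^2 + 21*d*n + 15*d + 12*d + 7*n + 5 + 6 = -18*d^2 + 27*d + n*(21*d + 7) + 11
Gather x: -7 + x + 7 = x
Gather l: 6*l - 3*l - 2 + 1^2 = 3*l - 1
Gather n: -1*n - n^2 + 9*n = -n^2 + 8*n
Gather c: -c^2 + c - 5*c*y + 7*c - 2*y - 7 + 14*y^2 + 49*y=-c^2 + c*(8 - 5*y) + 14*y^2 + 47*y - 7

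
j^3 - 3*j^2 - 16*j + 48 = (j - 4)*(j - 3)*(j + 4)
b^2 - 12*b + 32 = (b - 8)*(b - 4)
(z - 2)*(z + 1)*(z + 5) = z^3 + 4*z^2 - 7*z - 10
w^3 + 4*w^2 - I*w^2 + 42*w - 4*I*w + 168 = (w + 4)*(w - 7*I)*(w + 6*I)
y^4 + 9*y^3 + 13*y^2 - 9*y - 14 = (y - 1)*(y + 1)*(y + 2)*(y + 7)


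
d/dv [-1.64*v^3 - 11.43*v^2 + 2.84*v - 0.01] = -4.92*v^2 - 22.86*v + 2.84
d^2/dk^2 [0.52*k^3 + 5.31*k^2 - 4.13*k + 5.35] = 3.12*k + 10.62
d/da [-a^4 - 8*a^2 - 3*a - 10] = -4*a^3 - 16*a - 3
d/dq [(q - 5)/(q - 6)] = -1/(q - 6)^2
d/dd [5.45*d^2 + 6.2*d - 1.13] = 10.9*d + 6.2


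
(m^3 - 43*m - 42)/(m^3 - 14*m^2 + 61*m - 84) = (m^2 + 7*m + 6)/(m^2 - 7*m + 12)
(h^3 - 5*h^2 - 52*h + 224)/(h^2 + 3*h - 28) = h - 8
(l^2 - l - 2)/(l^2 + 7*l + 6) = (l - 2)/(l + 6)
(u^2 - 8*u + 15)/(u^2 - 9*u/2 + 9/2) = 2*(u - 5)/(2*u - 3)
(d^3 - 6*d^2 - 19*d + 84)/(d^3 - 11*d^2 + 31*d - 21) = (d + 4)/(d - 1)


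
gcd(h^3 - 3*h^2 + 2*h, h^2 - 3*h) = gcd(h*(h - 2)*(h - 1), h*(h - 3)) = h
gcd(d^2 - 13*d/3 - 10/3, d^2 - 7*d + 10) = d - 5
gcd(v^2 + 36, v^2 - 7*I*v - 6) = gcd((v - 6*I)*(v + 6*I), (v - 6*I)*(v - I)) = v - 6*I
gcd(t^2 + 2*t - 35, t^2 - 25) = t - 5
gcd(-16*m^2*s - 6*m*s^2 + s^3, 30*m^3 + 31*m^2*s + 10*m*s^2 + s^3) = 2*m + s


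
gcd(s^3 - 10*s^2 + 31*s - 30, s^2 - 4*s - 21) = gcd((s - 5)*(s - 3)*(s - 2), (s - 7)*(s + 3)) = 1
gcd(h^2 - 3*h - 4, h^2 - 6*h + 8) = h - 4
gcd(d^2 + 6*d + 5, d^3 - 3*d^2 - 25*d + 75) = d + 5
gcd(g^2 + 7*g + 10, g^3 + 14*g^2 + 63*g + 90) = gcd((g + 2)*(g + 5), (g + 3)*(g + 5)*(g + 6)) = g + 5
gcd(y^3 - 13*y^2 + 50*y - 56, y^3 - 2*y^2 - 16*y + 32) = y^2 - 6*y + 8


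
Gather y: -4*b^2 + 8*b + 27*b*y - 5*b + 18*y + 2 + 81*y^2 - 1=-4*b^2 + 3*b + 81*y^2 + y*(27*b + 18) + 1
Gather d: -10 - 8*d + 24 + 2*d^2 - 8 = 2*d^2 - 8*d + 6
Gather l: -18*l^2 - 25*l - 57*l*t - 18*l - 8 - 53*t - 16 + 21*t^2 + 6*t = -18*l^2 + l*(-57*t - 43) + 21*t^2 - 47*t - 24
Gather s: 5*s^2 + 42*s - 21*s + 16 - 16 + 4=5*s^2 + 21*s + 4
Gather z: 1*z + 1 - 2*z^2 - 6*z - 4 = -2*z^2 - 5*z - 3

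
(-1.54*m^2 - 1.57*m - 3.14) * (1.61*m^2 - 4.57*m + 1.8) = -2.4794*m^4 + 4.5101*m^3 - 0.6525*m^2 + 11.5238*m - 5.652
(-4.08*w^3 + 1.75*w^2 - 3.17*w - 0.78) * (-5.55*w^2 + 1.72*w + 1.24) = 22.644*w^5 - 16.7301*w^4 + 15.5443*w^3 + 1.0466*w^2 - 5.2724*w - 0.9672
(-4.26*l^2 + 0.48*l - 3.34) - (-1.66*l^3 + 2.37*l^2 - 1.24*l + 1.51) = 1.66*l^3 - 6.63*l^2 + 1.72*l - 4.85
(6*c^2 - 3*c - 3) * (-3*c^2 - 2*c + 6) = -18*c^4 - 3*c^3 + 51*c^2 - 12*c - 18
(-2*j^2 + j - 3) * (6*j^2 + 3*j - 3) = -12*j^4 - 9*j^2 - 12*j + 9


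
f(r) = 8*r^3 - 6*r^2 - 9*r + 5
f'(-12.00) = 3591.00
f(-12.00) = -14575.00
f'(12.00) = 3303.00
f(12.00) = 12857.00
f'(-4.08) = 439.47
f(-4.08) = -601.50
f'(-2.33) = 149.25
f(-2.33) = -107.80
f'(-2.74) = 204.06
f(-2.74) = -179.95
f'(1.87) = 52.49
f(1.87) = 19.50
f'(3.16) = 192.73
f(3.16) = 169.08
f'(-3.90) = 402.84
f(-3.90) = -525.71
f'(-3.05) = 250.86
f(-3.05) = -250.35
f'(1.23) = 12.55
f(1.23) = -0.26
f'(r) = 24*r^2 - 12*r - 9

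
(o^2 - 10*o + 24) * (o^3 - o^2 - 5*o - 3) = o^5 - 11*o^4 + 29*o^3 + 23*o^2 - 90*o - 72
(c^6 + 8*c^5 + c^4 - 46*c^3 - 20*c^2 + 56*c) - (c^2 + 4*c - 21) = c^6 + 8*c^5 + c^4 - 46*c^3 - 21*c^2 + 52*c + 21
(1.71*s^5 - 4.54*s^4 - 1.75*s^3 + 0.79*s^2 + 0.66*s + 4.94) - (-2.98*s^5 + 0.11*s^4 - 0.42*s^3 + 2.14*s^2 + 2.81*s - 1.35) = 4.69*s^5 - 4.65*s^4 - 1.33*s^3 - 1.35*s^2 - 2.15*s + 6.29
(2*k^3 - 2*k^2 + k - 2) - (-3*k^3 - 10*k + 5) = 5*k^3 - 2*k^2 + 11*k - 7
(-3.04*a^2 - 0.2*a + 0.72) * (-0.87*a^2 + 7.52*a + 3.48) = 2.6448*a^4 - 22.6868*a^3 - 12.7096*a^2 + 4.7184*a + 2.5056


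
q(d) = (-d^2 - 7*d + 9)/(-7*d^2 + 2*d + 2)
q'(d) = (-2*d - 7)/(-7*d^2 + 2*d + 2) + (14*d - 2)*(-d^2 - 7*d + 9)/(-7*d^2 + 2*d + 2)^2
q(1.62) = 0.38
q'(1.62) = 0.18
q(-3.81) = -0.20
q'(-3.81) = -0.11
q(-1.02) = -2.06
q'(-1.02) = -3.91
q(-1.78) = -0.77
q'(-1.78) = -0.73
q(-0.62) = -6.71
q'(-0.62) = -34.13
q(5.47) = 0.30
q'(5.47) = -0.02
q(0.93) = -0.74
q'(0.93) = 7.76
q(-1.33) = -1.27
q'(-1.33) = -1.67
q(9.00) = 0.25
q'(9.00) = -0.01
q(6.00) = 0.29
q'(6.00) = -0.02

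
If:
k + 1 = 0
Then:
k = -1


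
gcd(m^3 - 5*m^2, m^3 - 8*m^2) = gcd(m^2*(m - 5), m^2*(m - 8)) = m^2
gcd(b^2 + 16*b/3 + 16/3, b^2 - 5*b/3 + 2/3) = 1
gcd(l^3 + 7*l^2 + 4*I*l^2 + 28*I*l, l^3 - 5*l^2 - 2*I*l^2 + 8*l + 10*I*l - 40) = 1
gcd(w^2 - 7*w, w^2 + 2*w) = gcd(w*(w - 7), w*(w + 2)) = w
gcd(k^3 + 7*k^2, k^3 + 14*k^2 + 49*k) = k^2 + 7*k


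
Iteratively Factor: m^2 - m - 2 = (m - 2)*(m + 1)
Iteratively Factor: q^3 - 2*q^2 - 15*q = (q - 5)*(q^2 + 3*q) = q*(q - 5)*(q + 3)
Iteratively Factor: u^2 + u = (u)*(u + 1)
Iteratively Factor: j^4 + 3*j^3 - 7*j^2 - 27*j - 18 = (j + 3)*(j^3 - 7*j - 6) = (j + 1)*(j + 3)*(j^2 - j - 6) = (j + 1)*(j + 2)*(j + 3)*(j - 3)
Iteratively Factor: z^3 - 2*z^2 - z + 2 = (z - 1)*(z^2 - z - 2) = (z - 1)*(z + 1)*(z - 2)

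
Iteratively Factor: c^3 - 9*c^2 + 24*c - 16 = (c - 1)*(c^2 - 8*c + 16) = (c - 4)*(c - 1)*(c - 4)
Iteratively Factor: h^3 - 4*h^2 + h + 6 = (h - 2)*(h^2 - 2*h - 3) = (h - 3)*(h - 2)*(h + 1)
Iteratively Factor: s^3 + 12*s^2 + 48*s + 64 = (s + 4)*(s^2 + 8*s + 16) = (s + 4)^2*(s + 4)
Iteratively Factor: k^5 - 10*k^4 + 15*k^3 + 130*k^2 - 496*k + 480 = (k - 2)*(k^4 - 8*k^3 - k^2 + 128*k - 240) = (k - 4)*(k - 2)*(k^3 - 4*k^2 - 17*k + 60) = (k - 5)*(k - 4)*(k - 2)*(k^2 + k - 12) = (k - 5)*(k - 4)*(k - 2)*(k + 4)*(k - 3)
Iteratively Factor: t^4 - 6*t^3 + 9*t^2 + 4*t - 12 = (t + 1)*(t^3 - 7*t^2 + 16*t - 12) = (t - 3)*(t + 1)*(t^2 - 4*t + 4) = (t - 3)*(t - 2)*(t + 1)*(t - 2)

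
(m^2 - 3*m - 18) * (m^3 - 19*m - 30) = m^5 - 3*m^4 - 37*m^3 + 27*m^2 + 432*m + 540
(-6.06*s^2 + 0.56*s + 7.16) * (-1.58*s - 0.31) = 9.5748*s^3 + 0.9938*s^2 - 11.4864*s - 2.2196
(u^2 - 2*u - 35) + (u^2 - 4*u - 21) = 2*u^2 - 6*u - 56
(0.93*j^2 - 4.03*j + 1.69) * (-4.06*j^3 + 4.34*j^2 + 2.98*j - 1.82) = -3.7758*j^5 + 20.398*j^4 - 21.5802*j^3 - 6.3674*j^2 + 12.3708*j - 3.0758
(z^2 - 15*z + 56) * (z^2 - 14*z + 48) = z^4 - 29*z^3 + 314*z^2 - 1504*z + 2688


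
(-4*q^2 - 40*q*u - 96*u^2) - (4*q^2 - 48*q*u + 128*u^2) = -8*q^2 + 8*q*u - 224*u^2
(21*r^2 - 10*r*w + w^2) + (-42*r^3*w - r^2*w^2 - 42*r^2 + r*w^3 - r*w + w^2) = -42*r^3*w - r^2*w^2 - 21*r^2 + r*w^3 - 11*r*w + 2*w^2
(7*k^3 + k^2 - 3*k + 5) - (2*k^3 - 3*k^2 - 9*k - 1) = 5*k^3 + 4*k^2 + 6*k + 6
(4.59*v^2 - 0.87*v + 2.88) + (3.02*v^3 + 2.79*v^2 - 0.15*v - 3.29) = 3.02*v^3 + 7.38*v^2 - 1.02*v - 0.41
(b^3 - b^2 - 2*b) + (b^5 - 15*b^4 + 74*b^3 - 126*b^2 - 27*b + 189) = b^5 - 15*b^4 + 75*b^3 - 127*b^2 - 29*b + 189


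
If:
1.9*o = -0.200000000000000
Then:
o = -0.11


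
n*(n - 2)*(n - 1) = n^3 - 3*n^2 + 2*n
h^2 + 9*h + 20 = (h + 4)*(h + 5)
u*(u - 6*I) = u^2 - 6*I*u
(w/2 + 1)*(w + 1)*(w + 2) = w^3/2 + 5*w^2/2 + 4*w + 2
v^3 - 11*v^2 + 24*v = v*(v - 8)*(v - 3)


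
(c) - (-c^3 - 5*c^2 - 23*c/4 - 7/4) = c^3 + 5*c^2 + 27*c/4 + 7/4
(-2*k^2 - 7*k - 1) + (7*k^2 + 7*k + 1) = 5*k^2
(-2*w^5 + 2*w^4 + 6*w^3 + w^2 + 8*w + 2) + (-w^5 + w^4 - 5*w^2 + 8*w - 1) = -3*w^5 + 3*w^4 + 6*w^3 - 4*w^2 + 16*w + 1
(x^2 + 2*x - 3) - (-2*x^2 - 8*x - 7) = 3*x^2 + 10*x + 4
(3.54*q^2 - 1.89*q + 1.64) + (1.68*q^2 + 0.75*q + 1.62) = 5.22*q^2 - 1.14*q + 3.26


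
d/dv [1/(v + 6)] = -1/(v + 6)^2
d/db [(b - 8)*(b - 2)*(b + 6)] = 3*b^2 - 8*b - 44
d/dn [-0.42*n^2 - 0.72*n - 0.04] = -0.84*n - 0.72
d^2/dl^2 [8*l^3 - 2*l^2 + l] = 48*l - 4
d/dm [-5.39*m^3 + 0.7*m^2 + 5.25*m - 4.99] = -16.17*m^2 + 1.4*m + 5.25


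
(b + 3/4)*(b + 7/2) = b^2 + 17*b/4 + 21/8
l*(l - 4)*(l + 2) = l^3 - 2*l^2 - 8*l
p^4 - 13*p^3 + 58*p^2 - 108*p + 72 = (p - 6)*(p - 3)*(p - 2)^2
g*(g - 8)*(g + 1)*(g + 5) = g^4 - 2*g^3 - 43*g^2 - 40*g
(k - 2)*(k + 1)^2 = k^3 - 3*k - 2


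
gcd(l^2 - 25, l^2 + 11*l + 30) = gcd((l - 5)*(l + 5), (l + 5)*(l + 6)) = l + 5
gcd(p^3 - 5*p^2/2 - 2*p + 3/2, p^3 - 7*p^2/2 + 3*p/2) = p^2 - 7*p/2 + 3/2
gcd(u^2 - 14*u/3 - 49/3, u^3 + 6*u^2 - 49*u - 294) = u - 7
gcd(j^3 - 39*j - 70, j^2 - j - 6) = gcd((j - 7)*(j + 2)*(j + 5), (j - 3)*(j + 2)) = j + 2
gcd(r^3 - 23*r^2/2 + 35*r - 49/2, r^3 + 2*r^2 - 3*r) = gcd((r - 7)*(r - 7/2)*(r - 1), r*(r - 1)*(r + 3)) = r - 1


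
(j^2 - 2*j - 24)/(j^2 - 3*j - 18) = (j + 4)/(j + 3)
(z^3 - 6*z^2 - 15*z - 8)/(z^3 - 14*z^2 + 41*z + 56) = (z + 1)/(z - 7)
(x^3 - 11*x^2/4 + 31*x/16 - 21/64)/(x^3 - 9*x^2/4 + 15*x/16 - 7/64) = (4*x - 3)/(4*x - 1)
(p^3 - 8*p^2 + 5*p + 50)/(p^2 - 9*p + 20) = (p^2 - 3*p - 10)/(p - 4)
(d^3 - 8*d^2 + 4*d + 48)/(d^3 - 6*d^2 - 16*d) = (d^2 - 10*d + 24)/(d*(d - 8))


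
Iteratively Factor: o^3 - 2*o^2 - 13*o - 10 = (o + 2)*(o^2 - 4*o - 5) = (o + 1)*(o + 2)*(o - 5)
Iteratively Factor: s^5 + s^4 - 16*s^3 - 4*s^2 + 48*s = (s + 2)*(s^4 - s^3 - 14*s^2 + 24*s) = s*(s + 2)*(s^3 - s^2 - 14*s + 24) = s*(s - 3)*(s + 2)*(s^2 + 2*s - 8) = s*(s - 3)*(s - 2)*(s + 2)*(s + 4)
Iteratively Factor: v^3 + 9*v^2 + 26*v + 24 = (v + 2)*(v^2 + 7*v + 12) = (v + 2)*(v + 3)*(v + 4)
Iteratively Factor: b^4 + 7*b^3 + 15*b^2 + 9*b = (b + 3)*(b^3 + 4*b^2 + 3*b) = (b + 1)*(b + 3)*(b^2 + 3*b) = (b + 1)*(b + 3)^2*(b)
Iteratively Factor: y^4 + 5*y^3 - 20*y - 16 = (y + 4)*(y^3 + y^2 - 4*y - 4) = (y - 2)*(y + 4)*(y^2 + 3*y + 2) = (y - 2)*(y + 1)*(y + 4)*(y + 2)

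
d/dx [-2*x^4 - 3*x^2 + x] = -8*x^3 - 6*x + 1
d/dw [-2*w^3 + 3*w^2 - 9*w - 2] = -6*w^2 + 6*w - 9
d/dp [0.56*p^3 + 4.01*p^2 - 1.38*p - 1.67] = 1.68*p^2 + 8.02*p - 1.38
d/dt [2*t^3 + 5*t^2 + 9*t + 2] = 6*t^2 + 10*t + 9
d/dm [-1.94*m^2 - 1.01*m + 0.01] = -3.88*m - 1.01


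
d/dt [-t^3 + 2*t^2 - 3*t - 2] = -3*t^2 + 4*t - 3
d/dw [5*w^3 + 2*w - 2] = 15*w^2 + 2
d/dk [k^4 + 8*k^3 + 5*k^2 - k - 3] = 4*k^3 + 24*k^2 + 10*k - 1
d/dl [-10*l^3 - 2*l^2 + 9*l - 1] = -30*l^2 - 4*l + 9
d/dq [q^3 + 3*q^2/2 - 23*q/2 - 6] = 3*q^2 + 3*q - 23/2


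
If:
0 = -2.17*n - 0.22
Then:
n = -0.10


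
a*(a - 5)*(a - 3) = a^3 - 8*a^2 + 15*a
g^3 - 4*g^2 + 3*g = g*(g - 3)*(g - 1)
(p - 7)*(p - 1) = p^2 - 8*p + 7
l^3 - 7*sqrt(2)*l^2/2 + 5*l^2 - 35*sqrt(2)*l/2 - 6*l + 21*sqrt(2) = (l - 1)*(l + 6)*(l - 7*sqrt(2)/2)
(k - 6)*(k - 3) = k^2 - 9*k + 18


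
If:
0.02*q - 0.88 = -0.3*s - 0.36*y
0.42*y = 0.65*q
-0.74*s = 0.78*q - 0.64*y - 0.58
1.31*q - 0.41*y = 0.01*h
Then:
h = 65.75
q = 0.97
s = 1.06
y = 1.51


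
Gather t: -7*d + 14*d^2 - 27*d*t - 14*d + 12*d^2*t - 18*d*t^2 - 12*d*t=14*d^2 - 18*d*t^2 - 21*d + t*(12*d^2 - 39*d)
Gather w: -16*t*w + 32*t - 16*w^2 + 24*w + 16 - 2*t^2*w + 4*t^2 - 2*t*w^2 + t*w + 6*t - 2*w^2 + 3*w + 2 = 4*t^2 + 38*t + w^2*(-2*t - 18) + w*(-2*t^2 - 15*t + 27) + 18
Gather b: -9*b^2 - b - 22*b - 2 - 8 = -9*b^2 - 23*b - 10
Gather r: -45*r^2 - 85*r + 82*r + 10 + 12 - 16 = -45*r^2 - 3*r + 6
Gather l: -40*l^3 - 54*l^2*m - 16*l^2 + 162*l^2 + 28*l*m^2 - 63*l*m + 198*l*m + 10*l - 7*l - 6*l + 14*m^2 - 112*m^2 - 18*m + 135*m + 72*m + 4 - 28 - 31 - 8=-40*l^3 + l^2*(146 - 54*m) + l*(28*m^2 + 135*m - 3) - 98*m^2 + 189*m - 63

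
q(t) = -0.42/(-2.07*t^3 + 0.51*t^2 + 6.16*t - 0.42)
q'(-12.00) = -0.00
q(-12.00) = -0.00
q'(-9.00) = -0.00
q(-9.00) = -0.00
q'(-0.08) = 3.07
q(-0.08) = 0.46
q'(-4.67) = -0.00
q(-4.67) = -0.00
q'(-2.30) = -0.07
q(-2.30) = -0.03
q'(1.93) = -2.75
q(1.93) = 0.28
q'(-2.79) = -0.02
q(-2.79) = -0.01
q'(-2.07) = -0.17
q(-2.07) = -0.06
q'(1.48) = -0.26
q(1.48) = -0.14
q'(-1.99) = -0.27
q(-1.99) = -0.07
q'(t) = -0.42*(6.21*t^2 - 1.02*t - 6.16)/(-2.07*t^3 + 0.51*t^2 + 6.16*t - 0.42)^2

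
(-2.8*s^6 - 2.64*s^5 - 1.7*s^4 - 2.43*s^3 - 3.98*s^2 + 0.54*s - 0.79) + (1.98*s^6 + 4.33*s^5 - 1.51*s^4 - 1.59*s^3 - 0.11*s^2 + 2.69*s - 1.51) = -0.82*s^6 + 1.69*s^5 - 3.21*s^4 - 4.02*s^3 - 4.09*s^2 + 3.23*s - 2.3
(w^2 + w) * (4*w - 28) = 4*w^3 - 24*w^2 - 28*w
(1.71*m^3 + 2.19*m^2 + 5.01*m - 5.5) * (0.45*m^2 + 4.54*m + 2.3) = 0.7695*m^5 + 8.7489*m^4 + 16.1301*m^3 + 25.3074*m^2 - 13.447*m - 12.65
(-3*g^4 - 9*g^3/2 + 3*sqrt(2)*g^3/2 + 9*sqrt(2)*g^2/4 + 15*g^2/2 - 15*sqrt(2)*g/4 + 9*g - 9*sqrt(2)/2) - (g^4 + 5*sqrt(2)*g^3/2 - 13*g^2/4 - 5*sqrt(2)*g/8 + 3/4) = -4*g^4 - 9*g^3/2 - sqrt(2)*g^3 + 9*sqrt(2)*g^2/4 + 43*g^2/4 - 25*sqrt(2)*g/8 + 9*g - 9*sqrt(2)/2 - 3/4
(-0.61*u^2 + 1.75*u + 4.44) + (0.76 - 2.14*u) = -0.61*u^2 - 0.39*u + 5.2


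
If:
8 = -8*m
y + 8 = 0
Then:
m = -1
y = -8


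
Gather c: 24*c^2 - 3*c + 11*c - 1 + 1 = 24*c^2 + 8*c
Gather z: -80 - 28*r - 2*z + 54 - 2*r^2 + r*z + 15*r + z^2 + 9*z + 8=-2*r^2 - 13*r + z^2 + z*(r + 7) - 18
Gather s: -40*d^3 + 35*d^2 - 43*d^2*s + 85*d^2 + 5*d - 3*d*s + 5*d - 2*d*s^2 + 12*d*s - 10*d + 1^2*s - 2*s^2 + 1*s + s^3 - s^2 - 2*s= -40*d^3 + 120*d^2 + s^3 + s^2*(-2*d - 3) + s*(-43*d^2 + 9*d)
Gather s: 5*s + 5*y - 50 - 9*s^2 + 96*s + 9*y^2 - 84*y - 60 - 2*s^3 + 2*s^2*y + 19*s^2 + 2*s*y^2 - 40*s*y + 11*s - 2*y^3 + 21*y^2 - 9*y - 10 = -2*s^3 + s^2*(2*y + 10) + s*(2*y^2 - 40*y + 112) - 2*y^3 + 30*y^2 - 88*y - 120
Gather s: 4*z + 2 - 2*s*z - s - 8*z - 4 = s*(-2*z - 1) - 4*z - 2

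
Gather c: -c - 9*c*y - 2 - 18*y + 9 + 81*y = c*(-9*y - 1) + 63*y + 7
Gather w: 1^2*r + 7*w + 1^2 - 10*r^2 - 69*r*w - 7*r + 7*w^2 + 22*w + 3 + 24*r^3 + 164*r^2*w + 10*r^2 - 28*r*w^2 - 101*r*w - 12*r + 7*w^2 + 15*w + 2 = 24*r^3 - 18*r + w^2*(14 - 28*r) + w*(164*r^2 - 170*r + 44) + 6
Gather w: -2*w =-2*w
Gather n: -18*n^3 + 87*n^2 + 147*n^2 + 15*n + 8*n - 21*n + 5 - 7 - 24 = -18*n^3 + 234*n^2 + 2*n - 26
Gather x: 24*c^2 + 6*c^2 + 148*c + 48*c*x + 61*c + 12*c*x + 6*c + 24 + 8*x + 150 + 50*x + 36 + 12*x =30*c^2 + 215*c + x*(60*c + 70) + 210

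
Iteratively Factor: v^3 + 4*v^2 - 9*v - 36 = (v + 4)*(v^2 - 9) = (v - 3)*(v + 4)*(v + 3)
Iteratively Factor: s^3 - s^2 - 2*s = (s)*(s^2 - s - 2) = s*(s + 1)*(s - 2)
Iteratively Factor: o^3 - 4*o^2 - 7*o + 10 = (o - 1)*(o^2 - 3*o - 10) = (o - 1)*(o + 2)*(o - 5)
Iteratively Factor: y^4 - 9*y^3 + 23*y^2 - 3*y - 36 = (y - 3)*(y^3 - 6*y^2 + 5*y + 12) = (y - 3)^2*(y^2 - 3*y - 4) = (y - 4)*(y - 3)^2*(y + 1)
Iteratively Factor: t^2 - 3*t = (t - 3)*(t)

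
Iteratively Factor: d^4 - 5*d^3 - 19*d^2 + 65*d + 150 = (d - 5)*(d^3 - 19*d - 30) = (d - 5)*(d + 3)*(d^2 - 3*d - 10) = (d - 5)^2*(d + 3)*(d + 2)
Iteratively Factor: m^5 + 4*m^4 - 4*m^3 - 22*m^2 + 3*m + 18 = (m + 1)*(m^4 + 3*m^3 - 7*m^2 - 15*m + 18) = (m + 1)*(m + 3)*(m^3 - 7*m + 6) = (m - 2)*(m + 1)*(m + 3)*(m^2 + 2*m - 3) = (m - 2)*(m - 1)*(m + 1)*(m + 3)*(m + 3)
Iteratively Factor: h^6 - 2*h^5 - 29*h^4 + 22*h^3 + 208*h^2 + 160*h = (h + 4)*(h^5 - 6*h^4 - 5*h^3 + 42*h^2 + 40*h) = (h - 5)*(h + 4)*(h^4 - h^3 - 10*h^2 - 8*h) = (h - 5)*(h - 4)*(h + 4)*(h^3 + 3*h^2 + 2*h) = (h - 5)*(h - 4)*(h + 2)*(h + 4)*(h^2 + h) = (h - 5)*(h - 4)*(h + 1)*(h + 2)*(h + 4)*(h)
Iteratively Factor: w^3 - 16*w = (w)*(w^2 - 16) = w*(w - 4)*(w + 4)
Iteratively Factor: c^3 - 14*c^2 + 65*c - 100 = (c - 4)*(c^2 - 10*c + 25) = (c - 5)*(c - 4)*(c - 5)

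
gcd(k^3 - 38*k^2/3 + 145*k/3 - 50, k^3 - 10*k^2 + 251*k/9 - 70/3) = k^2 - 23*k/3 + 10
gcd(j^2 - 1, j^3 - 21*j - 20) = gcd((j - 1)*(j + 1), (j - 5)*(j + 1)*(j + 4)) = j + 1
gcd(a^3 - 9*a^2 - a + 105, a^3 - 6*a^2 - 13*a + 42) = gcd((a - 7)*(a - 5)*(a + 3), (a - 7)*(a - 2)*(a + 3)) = a^2 - 4*a - 21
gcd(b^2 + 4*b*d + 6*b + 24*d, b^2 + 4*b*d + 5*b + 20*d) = b + 4*d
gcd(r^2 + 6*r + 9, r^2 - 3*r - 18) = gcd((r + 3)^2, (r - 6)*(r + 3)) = r + 3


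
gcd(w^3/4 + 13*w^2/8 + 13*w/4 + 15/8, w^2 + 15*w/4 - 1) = 1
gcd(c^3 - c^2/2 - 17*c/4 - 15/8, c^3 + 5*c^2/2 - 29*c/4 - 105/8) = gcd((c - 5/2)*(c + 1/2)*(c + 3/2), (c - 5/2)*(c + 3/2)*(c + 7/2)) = c^2 - c - 15/4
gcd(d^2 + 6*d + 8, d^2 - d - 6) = d + 2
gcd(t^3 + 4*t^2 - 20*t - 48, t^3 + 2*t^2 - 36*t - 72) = t^2 + 8*t + 12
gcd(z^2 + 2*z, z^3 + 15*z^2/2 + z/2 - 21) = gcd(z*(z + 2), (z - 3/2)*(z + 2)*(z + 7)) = z + 2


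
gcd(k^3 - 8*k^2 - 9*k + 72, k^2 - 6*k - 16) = k - 8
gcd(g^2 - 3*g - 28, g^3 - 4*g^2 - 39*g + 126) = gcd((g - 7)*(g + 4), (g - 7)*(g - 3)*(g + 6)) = g - 7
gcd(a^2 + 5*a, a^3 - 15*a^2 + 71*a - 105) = 1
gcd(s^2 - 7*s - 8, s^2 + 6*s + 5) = s + 1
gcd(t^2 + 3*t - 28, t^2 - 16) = t - 4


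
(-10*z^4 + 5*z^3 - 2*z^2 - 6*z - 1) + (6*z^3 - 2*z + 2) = -10*z^4 + 11*z^3 - 2*z^2 - 8*z + 1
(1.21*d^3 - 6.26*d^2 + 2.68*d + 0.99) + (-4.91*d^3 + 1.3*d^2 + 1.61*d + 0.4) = -3.7*d^3 - 4.96*d^2 + 4.29*d + 1.39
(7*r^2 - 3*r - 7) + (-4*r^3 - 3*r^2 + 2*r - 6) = -4*r^3 + 4*r^2 - r - 13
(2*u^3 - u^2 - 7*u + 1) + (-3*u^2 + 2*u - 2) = 2*u^3 - 4*u^2 - 5*u - 1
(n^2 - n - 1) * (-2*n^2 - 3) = -2*n^4 + 2*n^3 - n^2 + 3*n + 3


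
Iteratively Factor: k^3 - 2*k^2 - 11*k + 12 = (k - 4)*(k^2 + 2*k - 3) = (k - 4)*(k + 3)*(k - 1)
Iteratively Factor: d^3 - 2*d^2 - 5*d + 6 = (d - 3)*(d^2 + d - 2) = (d - 3)*(d - 1)*(d + 2)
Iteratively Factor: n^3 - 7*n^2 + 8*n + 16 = (n - 4)*(n^2 - 3*n - 4) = (n - 4)*(n + 1)*(n - 4)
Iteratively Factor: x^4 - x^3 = (x - 1)*(x^3) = x*(x - 1)*(x^2) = x^2*(x - 1)*(x)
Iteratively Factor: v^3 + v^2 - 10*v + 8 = (v - 2)*(v^2 + 3*v - 4) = (v - 2)*(v + 4)*(v - 1)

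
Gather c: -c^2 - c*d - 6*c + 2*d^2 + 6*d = -c^2 + c*(-d - 6) + 2*d^2 + 6*d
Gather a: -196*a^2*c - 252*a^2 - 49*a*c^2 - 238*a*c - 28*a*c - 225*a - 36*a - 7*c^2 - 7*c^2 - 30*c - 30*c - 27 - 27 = a^2*(-196*c - 252) + a*(-49*c^2 - 266*c - 261) - 14*c^2 - 60*c - 54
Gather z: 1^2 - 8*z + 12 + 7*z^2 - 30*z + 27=7*z^2 - 38*z + 40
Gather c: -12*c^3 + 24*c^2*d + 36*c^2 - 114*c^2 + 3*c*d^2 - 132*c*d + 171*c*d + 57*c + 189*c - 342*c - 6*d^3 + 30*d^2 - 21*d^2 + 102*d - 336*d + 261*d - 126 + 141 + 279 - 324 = -12*c^3 + c^2*(24*d - 78) + c*(3*d^2 + 39*d - 96) - 6*d^3 + 9*d^2 + 27*d - 30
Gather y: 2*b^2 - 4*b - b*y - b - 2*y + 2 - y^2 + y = 2*b^2 - 5*b - y^2 + y*(-b - 1) + 2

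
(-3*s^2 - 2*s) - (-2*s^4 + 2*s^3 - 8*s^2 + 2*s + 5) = 2*s^4 - 2*s^3 + 5*s^2 - 4*s - 5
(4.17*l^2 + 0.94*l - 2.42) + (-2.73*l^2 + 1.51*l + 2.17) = 1.44*l^2 + 2.45*l - 0.25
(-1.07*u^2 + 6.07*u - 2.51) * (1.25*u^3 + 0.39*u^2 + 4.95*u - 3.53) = -1.3375*u^5 + 7.1702*u^4 - 6.0667*u^3 + 32.8447*u^2 - 33.8516*u + 8.8603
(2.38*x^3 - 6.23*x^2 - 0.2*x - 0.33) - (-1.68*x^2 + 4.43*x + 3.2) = 2.38*x^3 - 4.55*x^2 - 4.63*x - 3.53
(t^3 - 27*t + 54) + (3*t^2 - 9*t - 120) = t^3 + 3*t^2 - 36*t - 66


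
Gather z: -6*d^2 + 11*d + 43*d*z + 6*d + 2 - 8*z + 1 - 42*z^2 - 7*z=-6*d^2 + 17*d - 42*z^2 + z*(43*d - 15) + 3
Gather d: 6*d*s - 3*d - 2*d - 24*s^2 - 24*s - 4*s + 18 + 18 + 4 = d*(6*s - 5) - 24*s^2 - 28*s + 40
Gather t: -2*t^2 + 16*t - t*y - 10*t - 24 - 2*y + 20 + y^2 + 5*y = -2*t^2 + t*(6 - y) + y^2 + 3*y - 4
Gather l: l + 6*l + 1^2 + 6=7*l + 7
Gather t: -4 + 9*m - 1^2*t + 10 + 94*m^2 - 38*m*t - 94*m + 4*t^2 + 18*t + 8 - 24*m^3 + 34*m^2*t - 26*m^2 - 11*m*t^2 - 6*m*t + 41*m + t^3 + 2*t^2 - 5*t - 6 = -24*m^3 + 68*m^2 - 44*m + t^3 + t^2*(6 - 11*m) + t*(34*m^2 - 44*m + 12) + 8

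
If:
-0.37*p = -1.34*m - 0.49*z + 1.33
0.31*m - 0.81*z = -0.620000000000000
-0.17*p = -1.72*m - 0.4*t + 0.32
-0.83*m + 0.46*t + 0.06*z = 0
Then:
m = -0.05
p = -2.77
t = -0.18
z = 0.75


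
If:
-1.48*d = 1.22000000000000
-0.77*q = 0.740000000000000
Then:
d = -0.82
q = -0.96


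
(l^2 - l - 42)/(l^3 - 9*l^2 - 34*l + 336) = 1/(l - 8)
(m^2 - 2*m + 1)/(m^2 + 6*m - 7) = (m - 1)/(m + 7)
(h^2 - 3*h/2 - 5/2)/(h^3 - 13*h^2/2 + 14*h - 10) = (h + 1)/(h^2 - 4*h + 4)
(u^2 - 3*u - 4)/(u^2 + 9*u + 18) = (u^2 - 3*u - 4)/(u^2 + 9*u + 18)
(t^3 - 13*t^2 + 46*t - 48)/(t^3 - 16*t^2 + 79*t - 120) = (t - 2)/(t - 5)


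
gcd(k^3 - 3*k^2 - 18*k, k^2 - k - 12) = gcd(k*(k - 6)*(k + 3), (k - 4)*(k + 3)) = k + 3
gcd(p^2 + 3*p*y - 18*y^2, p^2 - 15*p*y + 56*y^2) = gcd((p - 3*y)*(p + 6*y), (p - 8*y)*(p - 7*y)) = 1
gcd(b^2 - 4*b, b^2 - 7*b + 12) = b - 4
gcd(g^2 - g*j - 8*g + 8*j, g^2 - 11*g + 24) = g - 8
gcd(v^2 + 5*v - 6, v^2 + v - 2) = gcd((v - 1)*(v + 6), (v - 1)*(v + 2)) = v - 1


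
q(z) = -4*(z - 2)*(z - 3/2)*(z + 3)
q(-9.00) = 2772.00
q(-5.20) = 424.51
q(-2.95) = -4.41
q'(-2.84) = -78.15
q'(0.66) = 27.41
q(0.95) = -9.12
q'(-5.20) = -315.28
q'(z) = -4*(z - 2)*(z - 3/2) - 4*(z - 2)*(z + 3) - 4*(z - 3/2)*(z + 3)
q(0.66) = -16.48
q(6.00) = -648.00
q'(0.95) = 22.97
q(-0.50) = -50.00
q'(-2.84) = -78.15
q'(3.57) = -108.66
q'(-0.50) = 25.00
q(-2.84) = -13.44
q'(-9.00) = -978.00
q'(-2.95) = -86.23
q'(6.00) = -378.00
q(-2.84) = -13.44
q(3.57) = -85.41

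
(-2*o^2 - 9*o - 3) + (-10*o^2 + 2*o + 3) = -12*o^2 - 7*o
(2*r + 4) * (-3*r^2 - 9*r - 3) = -6*r^3 - 30*r^2 - 42*r - 12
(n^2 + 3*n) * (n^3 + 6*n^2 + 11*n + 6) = n^5 + 9*n^4 + 29*n^3 + 39*n^2 + 18*n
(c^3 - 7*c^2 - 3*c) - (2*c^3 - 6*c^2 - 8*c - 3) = -c^3 - c^2 + 5*c + 3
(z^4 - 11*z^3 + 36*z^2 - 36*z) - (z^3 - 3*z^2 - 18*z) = z^4 - 12*z^3 + 39*z^2 - 18*z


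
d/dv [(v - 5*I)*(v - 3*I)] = 2*v - 8*I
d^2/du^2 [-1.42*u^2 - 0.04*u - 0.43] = -2.84000000000000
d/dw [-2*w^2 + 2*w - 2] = 2 - 4*w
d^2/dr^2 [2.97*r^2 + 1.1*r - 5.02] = 5.94000000000000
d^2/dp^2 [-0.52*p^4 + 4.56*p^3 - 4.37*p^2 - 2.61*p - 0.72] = -6.24*p^2 + 27.36*p - 8.74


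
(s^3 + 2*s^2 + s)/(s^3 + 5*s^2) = (s^2 + 2*s + 1)/(s*(s + 5))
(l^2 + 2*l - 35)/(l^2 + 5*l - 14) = (l - 5)/(l - 2)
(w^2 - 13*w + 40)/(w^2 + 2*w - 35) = (w - 8)/(w + 7)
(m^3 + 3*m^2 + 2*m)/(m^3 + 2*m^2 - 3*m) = (m^2 + 3*m + 2)/(m^2 + 2*m - 3)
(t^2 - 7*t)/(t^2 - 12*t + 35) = t/(t - 5)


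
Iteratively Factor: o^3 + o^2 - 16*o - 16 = (o + 1)*(o^2 - 16) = (o - 4)*(o + 1)*(o + 4)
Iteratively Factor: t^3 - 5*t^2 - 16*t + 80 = (t - 4)*(t^2 - t - 20) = (t - 4)*(t + 4)*(t - 5)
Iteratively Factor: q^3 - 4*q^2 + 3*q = (q - 1)*(q^2 - 3*q) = q*(q - 1)*(q - 3)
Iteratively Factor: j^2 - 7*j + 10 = (j - 5)*(j - 2)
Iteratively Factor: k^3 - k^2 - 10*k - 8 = (k + 1)*(k^2 - 2*k - 8) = (k - 4)*(k + 1)*(k + 2)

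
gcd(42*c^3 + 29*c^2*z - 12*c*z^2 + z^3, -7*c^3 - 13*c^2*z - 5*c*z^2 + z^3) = -7*c^2 - 6*c*z + z^2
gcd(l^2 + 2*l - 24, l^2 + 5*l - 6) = l + 6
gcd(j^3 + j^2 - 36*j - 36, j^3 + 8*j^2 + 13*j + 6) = j^2 + 7*j + 6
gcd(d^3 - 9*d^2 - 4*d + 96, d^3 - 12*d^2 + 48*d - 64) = d - 4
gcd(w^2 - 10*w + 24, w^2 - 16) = w - 4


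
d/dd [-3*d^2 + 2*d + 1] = 2 - 6*d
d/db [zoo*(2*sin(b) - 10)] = zoo*cos(b)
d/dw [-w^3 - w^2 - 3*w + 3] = -3*w^2 - 2*w - 3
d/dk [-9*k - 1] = -9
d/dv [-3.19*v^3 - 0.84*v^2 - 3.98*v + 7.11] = -9.57*v^2 - 1.68*v - 3.98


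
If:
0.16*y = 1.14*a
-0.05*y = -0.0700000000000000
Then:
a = 0.20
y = 1.40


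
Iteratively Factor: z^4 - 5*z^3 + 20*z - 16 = (z - 2)*(z^3 - 3*z^2 - 6*z + 8) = (z - 4)*(z - 2)*(z^2 + z - 2) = (z - 4)*(z - 2)*(z - 1)*(z + 2)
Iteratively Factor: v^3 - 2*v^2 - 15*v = (v - 5)*(v^2 + 3*v) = (v - 5)*(v + 3)*(v)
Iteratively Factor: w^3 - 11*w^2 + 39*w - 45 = (w - 3)*(w^2 - 8*w + 15) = (w - 5)*(w - 3)*(w - 3)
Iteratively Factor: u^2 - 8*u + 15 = (u - 5)*(u - 3)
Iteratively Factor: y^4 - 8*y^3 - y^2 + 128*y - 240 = (y - 4)*(y^3 - 4*y^2 - 17*y + 60) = (y - 4)*(y + 4)*(y^2 - 8*y + 15) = (y - 5)*(y - 4)*(y + 4)*(y - 3)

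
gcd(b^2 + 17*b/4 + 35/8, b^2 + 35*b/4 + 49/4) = b + 7/4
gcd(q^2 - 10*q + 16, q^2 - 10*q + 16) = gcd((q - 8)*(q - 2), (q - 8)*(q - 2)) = q^2 - 10*q + 16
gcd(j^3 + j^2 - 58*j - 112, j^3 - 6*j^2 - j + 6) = 1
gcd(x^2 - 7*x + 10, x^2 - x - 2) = x - 2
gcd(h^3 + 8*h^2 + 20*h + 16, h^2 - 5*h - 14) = h + 2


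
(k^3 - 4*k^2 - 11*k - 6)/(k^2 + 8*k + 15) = (k^3 - 4*k^2 - 11*k - 6)/(k^2 + 8*k + 15)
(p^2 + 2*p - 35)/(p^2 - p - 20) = (p + 7)/(p + 4)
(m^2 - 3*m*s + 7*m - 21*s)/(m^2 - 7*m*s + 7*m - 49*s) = (-m + 3*s)/(-m + 7*s)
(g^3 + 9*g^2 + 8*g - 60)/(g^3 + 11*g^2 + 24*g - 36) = (g^2 + 3*g - 10)/(g^2 + 5*g - 6)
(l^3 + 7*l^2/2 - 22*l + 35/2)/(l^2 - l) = l + 9/2 - 35/(2*l)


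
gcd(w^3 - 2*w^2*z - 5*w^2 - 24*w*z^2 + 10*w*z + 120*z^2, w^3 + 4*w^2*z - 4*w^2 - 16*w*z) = w + 4*z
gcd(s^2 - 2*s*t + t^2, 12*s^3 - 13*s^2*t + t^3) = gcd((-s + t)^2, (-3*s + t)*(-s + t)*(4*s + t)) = s - t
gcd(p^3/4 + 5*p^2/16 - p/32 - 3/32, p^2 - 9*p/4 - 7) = 1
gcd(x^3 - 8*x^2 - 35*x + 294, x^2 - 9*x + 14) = x - 7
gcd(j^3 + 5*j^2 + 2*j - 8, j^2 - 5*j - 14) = j + 2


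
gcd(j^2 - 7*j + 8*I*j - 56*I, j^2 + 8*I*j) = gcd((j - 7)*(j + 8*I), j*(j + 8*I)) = j + 8*I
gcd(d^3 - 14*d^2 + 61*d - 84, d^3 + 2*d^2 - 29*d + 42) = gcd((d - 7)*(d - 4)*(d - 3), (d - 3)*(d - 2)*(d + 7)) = d - 3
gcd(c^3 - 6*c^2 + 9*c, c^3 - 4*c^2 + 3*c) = c^2 - 3*c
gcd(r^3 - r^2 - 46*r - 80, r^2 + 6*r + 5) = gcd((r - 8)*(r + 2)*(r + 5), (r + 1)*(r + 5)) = r + 5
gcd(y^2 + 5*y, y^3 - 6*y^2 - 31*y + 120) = y + 5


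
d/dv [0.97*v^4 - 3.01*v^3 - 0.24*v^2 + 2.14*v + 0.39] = 3.88*v^3 - 9.03*v^2 - 0.48*v + 2.14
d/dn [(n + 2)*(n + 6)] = 2*n + 8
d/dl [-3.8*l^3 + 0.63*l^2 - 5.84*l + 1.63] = -11.4*l^2 + 1.26*l - 5.84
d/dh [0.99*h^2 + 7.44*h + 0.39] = 1.98*h + 7.44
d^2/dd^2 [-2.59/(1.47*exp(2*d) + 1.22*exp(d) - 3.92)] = (-2.59*(2.94*exp(d) + 1.22)*(5.88*exp(d) + 2.44)*exp(d) + (15.2292*exp(d) + 3.1598)*(1.47*exp(2*d) + 1.22*exp(d) - 3.92))*exp(d)/(1.47*exp(2*d) + 1.22*exp(d) - 3.92)^3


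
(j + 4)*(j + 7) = j^2 + 11*j + 28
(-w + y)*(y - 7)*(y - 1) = -w*y^2 + 8*w*y - 7*w + y^3 - 8*y^2 + 7*y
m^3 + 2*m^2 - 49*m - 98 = (m - 7)*(m + 2)*(m + 7)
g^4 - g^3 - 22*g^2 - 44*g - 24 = (g - 6)*(g + 1)*(g + 2)^2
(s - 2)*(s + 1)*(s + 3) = s^3 + 2*s^2 - 5*s - 6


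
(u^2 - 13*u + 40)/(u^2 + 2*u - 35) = (u - 8)/(u + 7)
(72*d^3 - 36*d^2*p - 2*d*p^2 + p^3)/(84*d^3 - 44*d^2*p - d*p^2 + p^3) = (6*d + p)/(7*d + p)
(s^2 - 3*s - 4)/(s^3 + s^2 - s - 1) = (s - 4)/(s^2 - 1)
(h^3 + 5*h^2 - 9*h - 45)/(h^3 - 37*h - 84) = (h^2 + 2*h - 15)/(h^2 - 3*h - 28)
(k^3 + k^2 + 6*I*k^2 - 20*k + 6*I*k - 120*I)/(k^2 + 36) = (k^2 + k - 20)/(k - 6*I)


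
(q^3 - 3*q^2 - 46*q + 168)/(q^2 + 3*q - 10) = (q^3 - 3*q^2 - 46*q + 168)/(q^2 + 3*q - 10)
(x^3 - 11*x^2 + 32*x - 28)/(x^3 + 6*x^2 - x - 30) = (x^2 - 9*x + 14)/(x^2 + 8*x + 15)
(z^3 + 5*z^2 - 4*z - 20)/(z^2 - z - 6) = (z^2 + 3*z - 10)/(z - 3)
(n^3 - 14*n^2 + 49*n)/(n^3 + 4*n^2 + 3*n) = (n^2 - 14*n + 49)/(n^2 + 4*n + 3)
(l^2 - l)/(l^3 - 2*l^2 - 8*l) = (1 - l)/(-l^2 + 2*l + 8)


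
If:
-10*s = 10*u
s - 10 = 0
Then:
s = 10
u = -10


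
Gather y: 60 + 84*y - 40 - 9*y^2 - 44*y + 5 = -9*y^2 + 40*y + 25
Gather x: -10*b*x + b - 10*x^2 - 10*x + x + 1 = b - 10*x^2 + x*(-10*b - 9) + 1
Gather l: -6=-6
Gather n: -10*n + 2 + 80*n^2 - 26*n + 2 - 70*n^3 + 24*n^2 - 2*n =-70*n^3 + 104*n^2 - 38*n + 4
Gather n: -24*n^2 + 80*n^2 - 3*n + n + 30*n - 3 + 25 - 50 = 56*n^2 + 28*n - 28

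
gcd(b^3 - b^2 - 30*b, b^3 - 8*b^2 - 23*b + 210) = b^2 - b - 30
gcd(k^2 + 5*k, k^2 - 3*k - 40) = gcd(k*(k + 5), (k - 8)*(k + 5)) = k + 5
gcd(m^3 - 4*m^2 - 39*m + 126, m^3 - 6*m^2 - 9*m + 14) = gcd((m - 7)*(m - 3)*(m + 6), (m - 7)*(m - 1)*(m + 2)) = m - 7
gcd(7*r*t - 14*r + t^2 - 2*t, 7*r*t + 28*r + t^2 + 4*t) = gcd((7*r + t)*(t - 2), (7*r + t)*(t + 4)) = 7*r + t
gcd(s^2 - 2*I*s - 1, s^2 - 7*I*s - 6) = s - I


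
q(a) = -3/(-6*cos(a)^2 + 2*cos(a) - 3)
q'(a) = -3*(-12*sin(a)*cos(a) + 2*sin(a))/(-6*cos(a)^2 + 2*cos(a) - 3)^2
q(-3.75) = 0.35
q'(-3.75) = -0.27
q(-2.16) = 0.50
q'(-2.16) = 0.61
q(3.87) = 0.38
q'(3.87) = 0.36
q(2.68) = 0.31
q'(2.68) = -0.18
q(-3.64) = 0.32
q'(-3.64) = -0.20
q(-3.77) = 0.35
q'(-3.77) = -0.28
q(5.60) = 0.59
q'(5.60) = -0.54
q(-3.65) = 0.32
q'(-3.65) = -0.21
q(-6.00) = 0.45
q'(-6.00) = 0.18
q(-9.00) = 0.31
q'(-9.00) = 0.17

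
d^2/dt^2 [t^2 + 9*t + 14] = 2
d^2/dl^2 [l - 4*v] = 0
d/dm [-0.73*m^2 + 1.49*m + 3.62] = 1.49 - 1.46*m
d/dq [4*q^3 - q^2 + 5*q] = 12*q^2 - 2*q + 5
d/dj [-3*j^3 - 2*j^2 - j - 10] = -9*j^2 - 4*j - 1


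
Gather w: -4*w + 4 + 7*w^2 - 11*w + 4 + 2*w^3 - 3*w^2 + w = 2*w^3 + 4*w^2 - 14*w + 8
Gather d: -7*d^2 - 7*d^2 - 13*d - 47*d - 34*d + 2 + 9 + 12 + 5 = -14*d^2 - 94*d + 28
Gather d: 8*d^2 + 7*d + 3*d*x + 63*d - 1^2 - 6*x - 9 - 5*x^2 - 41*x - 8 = 8*d^2 + d*(3*x + 70) - 5*x^2 - 47*x - 18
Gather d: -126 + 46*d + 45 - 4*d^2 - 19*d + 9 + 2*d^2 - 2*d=-2*d^2 + 25*d - 72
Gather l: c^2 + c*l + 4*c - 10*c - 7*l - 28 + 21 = c^2 - 6*c + l*(c - 7) - 7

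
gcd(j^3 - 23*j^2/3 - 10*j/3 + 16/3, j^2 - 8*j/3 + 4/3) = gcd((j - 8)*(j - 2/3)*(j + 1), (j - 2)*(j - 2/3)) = j - 2/3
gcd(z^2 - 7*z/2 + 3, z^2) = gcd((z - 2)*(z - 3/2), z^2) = 1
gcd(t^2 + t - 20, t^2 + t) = 1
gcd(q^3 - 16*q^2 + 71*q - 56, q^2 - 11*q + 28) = q - 7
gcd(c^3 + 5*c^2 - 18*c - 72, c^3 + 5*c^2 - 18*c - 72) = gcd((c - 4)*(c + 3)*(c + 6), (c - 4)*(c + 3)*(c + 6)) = c^3 + 5*c^2 - 18*c - 72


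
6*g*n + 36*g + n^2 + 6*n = (6*g + n)*(n + 6)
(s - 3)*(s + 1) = s^2 - 2*s - 3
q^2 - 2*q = q*(q - 2)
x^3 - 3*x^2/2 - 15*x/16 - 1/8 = (x - 2)*(x + 1/4)^2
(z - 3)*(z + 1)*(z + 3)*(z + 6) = z^4 + 7*z^3 - 3*z^2 - 63*z - 54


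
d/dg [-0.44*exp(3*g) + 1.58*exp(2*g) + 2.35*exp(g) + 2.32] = (-1.32*exp(2*g) + 3.16*exp(g) + 2.35)*exp(g)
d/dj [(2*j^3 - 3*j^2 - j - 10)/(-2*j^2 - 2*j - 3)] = (-4*j^4 - 8*j^3 - 14*j^2 - 22*j - 17)/(4*j^4 + 8*j^3 + 16*j^2 + 12*j + 9)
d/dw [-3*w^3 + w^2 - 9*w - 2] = -9*w^2 + 2*w - 9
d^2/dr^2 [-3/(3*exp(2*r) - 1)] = (-108*exp(2*r) - 36)*exp(2*r)/(3*exp(2*r) - 1)^3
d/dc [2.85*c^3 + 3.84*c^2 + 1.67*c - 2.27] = 8.55*c^2 + 7.68*c + 1.67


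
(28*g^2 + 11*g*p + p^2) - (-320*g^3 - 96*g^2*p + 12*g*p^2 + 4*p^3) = 320*g^3 + 96*g^2*p + 28*g^2 - 12*g*p^2 + 11*g*p - 4*p^3 + p^2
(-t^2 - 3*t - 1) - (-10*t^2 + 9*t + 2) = 9*t^2 - 12*t - 3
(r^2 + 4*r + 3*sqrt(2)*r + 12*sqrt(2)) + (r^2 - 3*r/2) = 2*r^2 + 5*r/2 + 3*sqrt(2)*r + 12*sqrt(2)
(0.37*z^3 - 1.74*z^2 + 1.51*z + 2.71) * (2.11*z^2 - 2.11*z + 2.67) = 0.7807*z^5 - 4.4521*z^4 + 7.8454*z^3 - 2.1138*z^2 - 1.6864*z + 7.2357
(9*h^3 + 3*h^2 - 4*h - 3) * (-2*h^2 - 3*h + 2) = -18*h^5 - 33*h^4 + 17*h^3 + 24*h^2 + h - 6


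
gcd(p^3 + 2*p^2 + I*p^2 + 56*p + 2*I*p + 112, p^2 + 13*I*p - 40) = p + 8*I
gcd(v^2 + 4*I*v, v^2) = v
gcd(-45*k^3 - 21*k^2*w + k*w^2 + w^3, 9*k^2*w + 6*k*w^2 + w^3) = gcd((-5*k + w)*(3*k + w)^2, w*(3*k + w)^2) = 9*k^2 + 6*k*w + w^2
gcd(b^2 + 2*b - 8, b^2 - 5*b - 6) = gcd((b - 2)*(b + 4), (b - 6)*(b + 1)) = 1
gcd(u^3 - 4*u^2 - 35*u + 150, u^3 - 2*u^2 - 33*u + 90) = u^2 + u - 30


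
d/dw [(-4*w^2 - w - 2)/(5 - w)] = (4*w^2 - 40*w - 7)/(w^2 - 10*w + 25)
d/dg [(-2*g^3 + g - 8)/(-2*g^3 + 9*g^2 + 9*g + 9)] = (-18*g^4 - 32*g^3 - 111*g^2 + 144*g + 81)/(4*g^6 - 36*g^5 + 45*g^4 + 126*g^3 + 243*g^2 + 162*g + 81)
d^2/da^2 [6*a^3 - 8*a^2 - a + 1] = 36*a - 16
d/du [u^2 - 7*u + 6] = 2*u - 7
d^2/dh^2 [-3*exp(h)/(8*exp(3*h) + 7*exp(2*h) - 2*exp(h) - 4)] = (-768*exp(6*h) - 504*exp(5*h) - 339*exp(4*h) - 1290*exp(3*h) - 504*exp(2*h) + 24*exp(h) - 48)*exp(h)/(512*exp(9*h) + 1344*exp(8*h) + 792*exp(7*h) - 1097*exp(6*h) - 1542*exp(5*h) - 120*exp(4*h) + 712*exp(3*h) + 288*exp(2*h) - 96*exp(h) - 64)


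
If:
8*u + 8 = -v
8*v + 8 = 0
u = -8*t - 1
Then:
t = -1/64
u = -7/8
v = -1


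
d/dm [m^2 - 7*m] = 2*m - 7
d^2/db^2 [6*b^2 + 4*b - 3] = 12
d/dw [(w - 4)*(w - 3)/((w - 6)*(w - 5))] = 2*(-2*w^2 + 18*w - 39)/(w^4 - 22*w^3 + 181*w^2 - 660*w + 900)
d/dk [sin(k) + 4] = cos(k)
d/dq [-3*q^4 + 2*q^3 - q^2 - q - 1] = -12*q^3 + 6*q^2 - 2*q - 1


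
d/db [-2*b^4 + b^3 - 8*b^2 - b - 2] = -8*b^3 + 3*b^2 - 16*b - 1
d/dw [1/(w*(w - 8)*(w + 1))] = (-w*(w - 8) - w*(w + 1) - (w - 8)*(w + 1))/(w^2*(w - 8)^2*(w + 1)^2)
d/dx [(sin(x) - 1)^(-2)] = -2*cos(x)/(sin(x) - 1)^3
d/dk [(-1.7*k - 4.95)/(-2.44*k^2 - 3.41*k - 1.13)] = (4.148*k^2 + 5.797*k - (1.7*k + 4.95)*(4.88*k + 3.41) + 1.921)/(2.44*k^2 + 3.41*k + 1.13)^2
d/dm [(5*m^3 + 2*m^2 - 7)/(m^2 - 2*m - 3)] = (5*m^4 - 20*m^3 - 49*m^2 + 2*m - 14)/(m^4 - 4*m^3 - 2*m^2 + 12*m + 9)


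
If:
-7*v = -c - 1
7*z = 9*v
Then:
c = 49*z/9 - 1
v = 7*z/9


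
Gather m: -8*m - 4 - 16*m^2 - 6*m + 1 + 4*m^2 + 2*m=-12*m^2 - 12*m - 3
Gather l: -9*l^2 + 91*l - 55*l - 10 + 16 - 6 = -9*l^2 + 36*l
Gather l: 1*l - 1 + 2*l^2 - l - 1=2*l^2 - 2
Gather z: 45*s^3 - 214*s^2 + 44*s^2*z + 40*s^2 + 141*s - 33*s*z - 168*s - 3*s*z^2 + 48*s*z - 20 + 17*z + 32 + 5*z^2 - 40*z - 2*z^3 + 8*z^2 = 45*s^3 - 174*s^2 - 27*s - 2*z^3 + z^2*(13 - 3*s) + z*(44*s^2 + 15*s - 23) + 12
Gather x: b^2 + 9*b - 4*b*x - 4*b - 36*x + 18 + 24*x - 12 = b^2 + 5*b + x*(-4*b - 12) + 6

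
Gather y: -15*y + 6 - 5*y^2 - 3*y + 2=-5*y^2 - 18*y + 8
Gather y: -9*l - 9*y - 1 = -9*l - 9*y - 1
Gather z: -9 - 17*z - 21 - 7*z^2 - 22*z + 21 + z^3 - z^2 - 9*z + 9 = z^3 - 8*z^2 - 48*z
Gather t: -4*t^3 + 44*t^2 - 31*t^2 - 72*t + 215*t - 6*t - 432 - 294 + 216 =-4*t^3 + 13*t^2 + 137*t - 510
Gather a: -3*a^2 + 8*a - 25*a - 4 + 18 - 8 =-3*a^2 - 17*a + 6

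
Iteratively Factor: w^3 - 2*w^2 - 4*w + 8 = (w + 2)*(w^2 - 4*w + 4) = (w - 2)*(w + 2)*(w - 2)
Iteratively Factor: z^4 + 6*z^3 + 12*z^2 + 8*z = (z + 2)*(z^3 + 4*z^2 + 4*z) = (z + 2)^2*(z^2 + 2*z) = z*(z + 2)^2*(z + 2)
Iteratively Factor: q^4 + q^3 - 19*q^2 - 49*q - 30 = (q - 5)*(q^3 + 6*q^2 + 11*q + 6) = (q - 5)*(q + 1)*(q^2 + 5*q + 6) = (q - 5)*(q + 1)*(q + 2)*(q + 3)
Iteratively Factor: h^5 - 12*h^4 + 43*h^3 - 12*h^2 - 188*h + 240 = (h - 3)*(h^4 - 9*h^3 + 16*h^2 + 36*h - 80) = (h - 4)*(h - 3)*(h^3 - 5*h^2 - 4*h + 20) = (h - 4)*(h - 3)*(h + 2)*(h^2 - 7*h + 10) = (h - 4)*(h - 3)*(h - 2)*(h + 2)*(h - 5)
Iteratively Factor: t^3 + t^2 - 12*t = (t + 4)*(t^2 - 3*t) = (t - 3)*(t + 4)*(t)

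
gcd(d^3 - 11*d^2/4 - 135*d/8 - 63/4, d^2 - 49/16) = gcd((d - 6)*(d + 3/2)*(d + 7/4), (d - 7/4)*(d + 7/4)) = d + 7/4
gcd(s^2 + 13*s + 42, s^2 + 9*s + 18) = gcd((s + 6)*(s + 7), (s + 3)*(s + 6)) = s + 6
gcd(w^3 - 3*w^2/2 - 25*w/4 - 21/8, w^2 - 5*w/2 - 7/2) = w - 7/2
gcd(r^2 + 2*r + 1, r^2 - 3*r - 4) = r + 1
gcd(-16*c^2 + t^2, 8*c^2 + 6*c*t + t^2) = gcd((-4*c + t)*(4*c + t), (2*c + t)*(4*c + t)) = 4*c + t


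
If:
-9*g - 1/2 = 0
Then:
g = -1/18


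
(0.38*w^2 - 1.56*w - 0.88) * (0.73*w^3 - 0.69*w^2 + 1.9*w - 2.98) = 0.2774*w^5 - 1.401*w^4 + 1.156*w^3 - 3.4892*w^2 + 2.9768*w + 2.6224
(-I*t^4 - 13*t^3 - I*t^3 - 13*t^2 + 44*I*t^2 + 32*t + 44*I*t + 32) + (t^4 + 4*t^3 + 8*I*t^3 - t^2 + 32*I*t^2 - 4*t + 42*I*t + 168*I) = t^4 - I*t^4 - 9*t^3 + 7*I*t^3 - 14*t^2 + 76*I*t^2 + 28*t + 86*I*t + 32 + 168*I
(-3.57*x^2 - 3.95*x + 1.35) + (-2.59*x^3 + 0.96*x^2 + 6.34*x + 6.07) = -2.59*x^3 - 2.61*x^2 + 2.39*x + 7.42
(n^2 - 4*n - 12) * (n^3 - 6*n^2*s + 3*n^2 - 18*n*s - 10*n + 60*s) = n^5 - 6*n^4*s - n^4 + 6*n^3*s - 34*n^3 + 204*n^2*s + 4*n^2 - 24*n*s + 120*n - 720*s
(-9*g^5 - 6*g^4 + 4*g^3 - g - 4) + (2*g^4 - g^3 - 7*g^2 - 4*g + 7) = -9*g^5 - 4*g^4 + 3*g^3 - 7*g^2 - 5*g + 3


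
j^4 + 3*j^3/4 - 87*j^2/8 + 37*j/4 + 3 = (j - 2)*(j - 3/2)*(j + 1/4)*(j + 4)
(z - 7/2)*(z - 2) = z^2 - 11*z/2 + 7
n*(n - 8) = n^2 - 8*n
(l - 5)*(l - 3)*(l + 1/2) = l^3 - 15*l^2/2 + 11*l + 15/2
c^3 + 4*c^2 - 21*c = c*(c - 3)*(c + 7)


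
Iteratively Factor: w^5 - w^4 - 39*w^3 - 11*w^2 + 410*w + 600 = (w + 3)*(w^4 - 4*w^3 - 27*w^2 + 70*w + 200) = (w - 5)*(w + 3)*(w^3 + w^2 - 22*w - 40) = (w - 5)*(w + 2)*(w + 3)*(w^2 - w - 20) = (w - 5)*(w + 2)*(w + 3)*(w + 4)*(w - 5)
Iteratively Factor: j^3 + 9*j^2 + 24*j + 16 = (j + 4)*(j^2 + 5*j + 4) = (j + 1)*(j + 4)*(j + 4)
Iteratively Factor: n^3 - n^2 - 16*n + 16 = (n + 4)*(n^2 - 5*n + 4) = (n - 4)*(n + 4)*(n - 1)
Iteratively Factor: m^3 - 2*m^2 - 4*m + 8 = (m + 2)*(m^2 - 4*m + 4) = (m - 2)*(m + 2)*(m - 2)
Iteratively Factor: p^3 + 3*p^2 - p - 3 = (p + 1)*(p^2 + 2*p - 3) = (p - 1)*(p + 1)*(p + 3)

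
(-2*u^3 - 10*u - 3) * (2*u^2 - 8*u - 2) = -4*u^5 + 16*u^4 - 16*u^3 + 74*u^2 + 44*u + 6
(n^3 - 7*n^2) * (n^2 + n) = n^5 - 6*n^4 - 7*n^3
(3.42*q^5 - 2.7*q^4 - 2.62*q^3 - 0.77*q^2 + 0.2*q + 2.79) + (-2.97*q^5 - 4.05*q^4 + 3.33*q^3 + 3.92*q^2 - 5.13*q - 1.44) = 0.45*q^5 - 6.75*q^4 + 0.71*q^3 + 3.15*q^2 - 4.93*q + 1.35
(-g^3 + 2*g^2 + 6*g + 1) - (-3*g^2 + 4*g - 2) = -g^3 + 5*g^2 + 2*g + 3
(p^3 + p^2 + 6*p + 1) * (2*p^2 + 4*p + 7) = 2*p^5 + 6*p^4 + 23*p^3 + 33*p^2 + 46*p + 7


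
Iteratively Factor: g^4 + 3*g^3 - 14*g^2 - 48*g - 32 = (g + 4)*(g^3 - g^2 - 10*g - 8) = (g - 4)*(g + 4)*(g^2 + 3*g + 2) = (g - 4)*(g + 1)*(g + 4)*(g + 2)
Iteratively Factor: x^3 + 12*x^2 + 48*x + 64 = (x + 4)*(x^2 + 8*x + 16) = (x + 4)^2*(x + 4)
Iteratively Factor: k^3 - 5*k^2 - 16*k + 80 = (k - 5)*(k^2 - 16) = (k - 5)*(k + 4)*(k - 4)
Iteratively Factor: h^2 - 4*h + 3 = (h - 1)*(h - 3)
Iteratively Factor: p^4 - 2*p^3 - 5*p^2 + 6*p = (p)*(p^3 - 2*p^2 - 5*p + 6) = p*(p + 2)*(p^2 - 4*p + 3) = p*(p - 1)*(p + 2)*(p - 3)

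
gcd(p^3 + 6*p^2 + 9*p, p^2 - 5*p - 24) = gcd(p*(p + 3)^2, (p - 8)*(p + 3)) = p + 3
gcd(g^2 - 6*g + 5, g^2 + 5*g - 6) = g - 1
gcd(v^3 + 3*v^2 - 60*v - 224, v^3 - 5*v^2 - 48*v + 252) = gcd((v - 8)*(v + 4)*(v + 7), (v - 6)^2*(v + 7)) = v + 7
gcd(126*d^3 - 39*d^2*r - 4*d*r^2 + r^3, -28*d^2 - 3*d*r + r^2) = -7*d + r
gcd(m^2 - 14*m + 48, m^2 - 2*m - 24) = m - 6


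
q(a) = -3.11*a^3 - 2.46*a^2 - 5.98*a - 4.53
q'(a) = -9.33*a^2 - 4.92*a - 5.98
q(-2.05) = 24.18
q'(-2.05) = -35.10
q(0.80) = -12.48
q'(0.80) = -15.89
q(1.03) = -16.70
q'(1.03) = -20.95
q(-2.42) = 39.61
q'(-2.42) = -48.71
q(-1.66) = 12.84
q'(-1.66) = -23.52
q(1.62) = -33.90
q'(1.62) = -38.44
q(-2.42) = 39.61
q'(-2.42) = -48.71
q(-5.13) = 381.28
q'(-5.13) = -226.28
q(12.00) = -5804.61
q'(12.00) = -1408.54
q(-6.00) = 614.55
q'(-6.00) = -312.34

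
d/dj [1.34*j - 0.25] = 1.34000000000000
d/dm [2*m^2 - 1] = 4*m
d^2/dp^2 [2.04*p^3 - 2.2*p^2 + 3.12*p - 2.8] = 12.24*p - 4.4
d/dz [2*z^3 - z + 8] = 6*z^2 - 1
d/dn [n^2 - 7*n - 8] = 2*n - 7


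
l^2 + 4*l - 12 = (l - 2)*(l + 6)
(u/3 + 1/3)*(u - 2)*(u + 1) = u^3/3 - u - 2/3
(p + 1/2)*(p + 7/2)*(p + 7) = p^3 + 11*p^2 + 119*p/4 + 49/4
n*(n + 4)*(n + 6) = n^3 + 10*n^2 + 24*n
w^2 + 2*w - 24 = (w - 4)*(w + 6)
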